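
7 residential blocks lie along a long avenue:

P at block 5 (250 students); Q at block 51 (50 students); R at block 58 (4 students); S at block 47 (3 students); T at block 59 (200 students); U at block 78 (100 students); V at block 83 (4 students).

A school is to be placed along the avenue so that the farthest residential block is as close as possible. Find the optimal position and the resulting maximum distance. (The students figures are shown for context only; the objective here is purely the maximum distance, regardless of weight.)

location 44, max distance 39

The 1-center on a line is the midpoint of the two extreme points: leftmost at 5, rightmost at 83.
Optimal location = (5 + 83)/2 = 44; maximum distance = (83 − 5)/2 = 39.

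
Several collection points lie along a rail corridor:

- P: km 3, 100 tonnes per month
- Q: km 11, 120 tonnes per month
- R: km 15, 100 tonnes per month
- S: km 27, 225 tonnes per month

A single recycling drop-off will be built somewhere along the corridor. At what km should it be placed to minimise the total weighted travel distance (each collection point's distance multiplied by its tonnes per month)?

x = 15

For a sum of weighted absolute distances on a line, the optimum is the weighted median (not the mean). Total weight W = 545; half-weight = 272.5.
Sort by position and accumulate weight:
  km 3 (P, w=100) → cum 100
  km 11 (Q, w=120) → cum 220
  km 15 (R, w=100) → cum 320  ≥ 272.5 → median here
  km 27 (S, w=225) → cum 545
Optimal location: km 15.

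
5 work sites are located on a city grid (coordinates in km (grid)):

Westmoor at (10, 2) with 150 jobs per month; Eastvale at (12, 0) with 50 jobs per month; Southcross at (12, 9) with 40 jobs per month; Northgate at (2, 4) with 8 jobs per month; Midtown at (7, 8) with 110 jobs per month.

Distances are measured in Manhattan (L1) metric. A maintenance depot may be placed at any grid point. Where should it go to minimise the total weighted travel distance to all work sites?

(10, 2)

Manhattan distance separates: Σwᵢ(|x−xᵢ|+|y−yᵢ|) = Σwᵢ|x−xᵢ| + Σwᵢ|y−yᵢ|, so x and y are optimised independently as 1-D weighted medians.
Total weight W = 358; half = 179.
x-coordinate, sorted with cumulative weight:
  x=2 (Northgate, w=8) cum 8
  x=7 (Midtown, w=110) cum 118
  x=10 (Westmoor, w=150) cum 268  ← median
  x=12 (Eastvale, w=50) cum 318
  x=12 (Southcross, w=40) cum 358
⇒ x* = 10
y-coordinate, sorted with cumulative weight:
  y=0 (Eastvale, w=50) cum 50
  y=2 (Westmoor, w=150) cum 200  ← median
  y=4 (Northgate, w=8) cum 208
  y=8 (Midtown, w=110) cum 318
  y=9 (Southcross, w=40) cum 358
⇒ y* = 2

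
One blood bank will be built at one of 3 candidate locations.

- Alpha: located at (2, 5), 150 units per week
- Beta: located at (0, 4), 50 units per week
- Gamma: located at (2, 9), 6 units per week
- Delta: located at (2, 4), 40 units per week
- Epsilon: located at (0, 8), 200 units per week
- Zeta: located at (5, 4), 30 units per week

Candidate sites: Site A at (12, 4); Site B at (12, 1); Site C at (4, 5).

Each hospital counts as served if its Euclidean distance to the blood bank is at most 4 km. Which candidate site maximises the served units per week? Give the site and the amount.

Coverage radius r = 4 km; a point is covered iff (Δx)²+(Δy)² ≤ 4² = 16.
  Site A (12, 4): covers {none} → 0
  Site B (12, 1): covers {none} → 0
  Site C (4, 5): covers {Alpha, Delta, Zeta} → 220
Maximum coverage at Site C: 220 units per week.

Site C, covering 220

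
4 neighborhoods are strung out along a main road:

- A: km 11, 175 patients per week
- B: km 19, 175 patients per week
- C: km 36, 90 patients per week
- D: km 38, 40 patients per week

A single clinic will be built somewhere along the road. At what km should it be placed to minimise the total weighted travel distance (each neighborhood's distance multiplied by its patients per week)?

x = 19

For a sum of weighted absolute distances on a line, the optimum is the weighted median (not the mean). Total weight W = 480; half-weight = 240.
Sort by position and accumulate weight:
  km 11 (A, w=175) → cum 175
  km 19 (B, w=175) → cum 350  ≥ 240 → median here
  km 36 (C, w=90) → cum 440
  km 38 (D, w=40) → cum 480
Optimal location: km 19.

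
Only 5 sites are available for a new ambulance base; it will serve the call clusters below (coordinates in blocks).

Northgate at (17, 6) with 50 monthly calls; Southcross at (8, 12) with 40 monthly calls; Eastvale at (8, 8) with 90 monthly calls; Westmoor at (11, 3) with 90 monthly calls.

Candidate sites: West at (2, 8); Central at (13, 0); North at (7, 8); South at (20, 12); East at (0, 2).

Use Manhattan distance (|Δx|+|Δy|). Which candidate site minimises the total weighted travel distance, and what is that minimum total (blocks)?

Total weighted distance at each candidate:
  West (2, 8): total = 3050
  Central (13, 0): total = 2800
  North (7, 8): total = 1700
  South (20, 12): total = 3990
  East (0, 2): total = 4110
Minimum is at North with total 1700 blocks.

North, total 1700 blocks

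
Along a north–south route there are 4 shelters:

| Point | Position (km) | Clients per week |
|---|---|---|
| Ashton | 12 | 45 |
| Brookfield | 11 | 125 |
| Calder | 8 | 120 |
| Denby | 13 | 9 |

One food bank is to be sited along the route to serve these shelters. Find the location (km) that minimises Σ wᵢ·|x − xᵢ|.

x = 11

For a sum of weighted absolute distances on a line, the optimum is the weighted median (not the mean). Total weight W = 299; half-weight = 149.5.
Sort by position and accumulate weight:
  km 8 (Calder, w=120) → cum 120
  km 11 (Brookfield, w=125) → cum 245  ≥ 149.5 → median here
  km 12 (Ashton, w=45) → cum 290
  km 13 (Denby, w=9) → cum 299
Optimal location: km 11.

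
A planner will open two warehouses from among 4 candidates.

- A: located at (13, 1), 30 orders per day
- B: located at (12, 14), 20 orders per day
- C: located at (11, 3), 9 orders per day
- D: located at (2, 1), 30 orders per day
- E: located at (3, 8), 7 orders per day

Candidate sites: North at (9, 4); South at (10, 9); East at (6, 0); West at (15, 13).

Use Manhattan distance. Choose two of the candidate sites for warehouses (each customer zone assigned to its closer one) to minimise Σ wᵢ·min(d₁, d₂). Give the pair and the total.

{East, West}, total 619

Evaluate every pair (each demand assigned to the nearer of the two):
  {East, West}: total = 619
  {South, East}: total = 649
  {North, West}: total = 687
  {North, East}: total = 717
  {North, South}: total = 733
  {South, West}: total = 1009
Best pair: {East, West} with total 619.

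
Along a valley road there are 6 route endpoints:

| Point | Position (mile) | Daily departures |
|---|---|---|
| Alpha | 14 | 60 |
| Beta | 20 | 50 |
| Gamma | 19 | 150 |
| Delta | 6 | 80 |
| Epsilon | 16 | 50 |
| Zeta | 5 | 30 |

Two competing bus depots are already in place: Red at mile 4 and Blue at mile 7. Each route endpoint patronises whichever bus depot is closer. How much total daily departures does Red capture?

The indifferent point is the midpoint (4+7)/2 = 5.5; route endpoints left of it (closer to Red at 4) go to Red, those right go to Blue.
  Zeta at 5 (w=30) → Red
  Delta at 6 (w=80) → Blue
  Alpha at 14 (w=60) → Blue
  Epsilon at 16 (w=50) → Blue
  Gamma at 19 (w=150) → Blue
  Beta at 20 (w=50) → Blue
Red captures 30; Blue captures 390.

30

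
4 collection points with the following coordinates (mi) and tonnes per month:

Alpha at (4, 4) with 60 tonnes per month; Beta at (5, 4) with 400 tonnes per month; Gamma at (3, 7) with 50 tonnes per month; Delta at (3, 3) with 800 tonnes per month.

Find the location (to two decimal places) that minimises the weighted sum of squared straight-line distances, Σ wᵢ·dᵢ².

The minimiser of Σwᵢ‖p−pᵢ‖² is the weighted centroid p* = (Σwᵢpᵢ)/(Σwᵢ).
Σwᵢ = 1310.
Σwᵢxᵢ = 60·4 + 400·5 + 50·3 + 800·3 = 4790.
Σwᵢyᵢ = 60·4 + 400·4 + 50·7 + 800·3 = 4590.
x* = 4790/1310 = 3.66, y* = 4590/1310 = 3.50.

(3.66, 3.50)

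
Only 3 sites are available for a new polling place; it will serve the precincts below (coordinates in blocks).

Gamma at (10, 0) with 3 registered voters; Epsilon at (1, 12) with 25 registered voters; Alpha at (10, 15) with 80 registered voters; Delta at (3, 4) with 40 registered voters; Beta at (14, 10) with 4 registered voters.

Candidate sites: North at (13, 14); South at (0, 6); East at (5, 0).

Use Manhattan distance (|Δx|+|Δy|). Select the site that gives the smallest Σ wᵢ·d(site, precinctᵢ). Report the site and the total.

North, total 1541 blocks

Total weighted distance at each candidate:
  North (13, 14): total = 1541
  South (0, 6): total = 2015
  East (5, 0): total = 2331
Minimum is at North with total 1541 blocks.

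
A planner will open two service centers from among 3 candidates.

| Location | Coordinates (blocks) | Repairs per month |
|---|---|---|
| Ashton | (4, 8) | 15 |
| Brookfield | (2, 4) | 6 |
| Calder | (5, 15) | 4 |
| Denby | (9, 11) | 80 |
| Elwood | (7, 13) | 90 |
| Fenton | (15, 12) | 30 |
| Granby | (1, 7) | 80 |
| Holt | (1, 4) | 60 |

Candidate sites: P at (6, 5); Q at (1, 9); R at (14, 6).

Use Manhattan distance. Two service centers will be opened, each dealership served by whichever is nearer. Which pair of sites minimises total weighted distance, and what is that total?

{Q, R}, total 2506

Evaluate every pair (each demand assigned to the nearer of the two):
  {Q, R}: total = 2506
  {P, Q}: total = 2600
  {P, R}: total = 2809
Best pair: {Q, R} with total 2506.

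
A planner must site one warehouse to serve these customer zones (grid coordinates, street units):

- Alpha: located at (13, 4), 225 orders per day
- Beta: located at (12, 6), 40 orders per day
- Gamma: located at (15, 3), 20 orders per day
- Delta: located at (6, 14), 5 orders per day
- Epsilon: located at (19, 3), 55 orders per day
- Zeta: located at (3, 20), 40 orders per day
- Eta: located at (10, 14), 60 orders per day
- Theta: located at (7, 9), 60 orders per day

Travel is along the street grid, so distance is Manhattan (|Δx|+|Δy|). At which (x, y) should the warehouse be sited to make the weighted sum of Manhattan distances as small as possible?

Manhattan distance separates: Σwᵢ(|x−xᵢ|+|y−yᵢ|) = Σwᵢ|x−xᵢ| + Σwᵢ|y−yᵢ|, so x and y are optimised independently as 1-D weighted medians.
Total weight W = 505; half = 252.5.
x-coordinate, sorted with cumulative weight:
  x=3 (Zeta, w=40) cum 40
  x=6 (Delta, w=5) cum 45
  x=7 (Theta, w=60) cum 105
  x=10 (Eta, w=60) cum 165
  x=12 (Beta, w=40) cum 205
  x=13 (Alpha, w=225) cum 430  ← median
  x=15 (Gamma, w=20) cum 450
  x=19 (Epsilon, w=55) cum 505
⇒ x* = 13
y-coordinate, sorted with cumulative weight:
  y=3 (Gamma, w=20) cum 20
  y=3 (Epsilon, w=55) cum 75
  y=4 (Alpha, w=225) cum 300  ← median
  y=6 (Beta, w=40) cum 340
  y=9 (Theta, w=60) cum 400
  y=14 (Delta, w=5) cum 405
  y=14 (Eta, w=60) cum 465
  y=20 (Zeta, w=40) cum 505
⇒ y* = 4

(13, 4)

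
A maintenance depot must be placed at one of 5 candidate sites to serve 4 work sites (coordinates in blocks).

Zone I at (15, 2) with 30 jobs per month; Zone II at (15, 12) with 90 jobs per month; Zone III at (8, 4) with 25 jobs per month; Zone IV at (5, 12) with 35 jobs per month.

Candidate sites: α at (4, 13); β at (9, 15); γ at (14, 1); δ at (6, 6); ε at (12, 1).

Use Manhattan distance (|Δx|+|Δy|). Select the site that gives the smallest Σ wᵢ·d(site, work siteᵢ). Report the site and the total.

Total weighted distance at each candidate:
  α (4, 13): total = 2135
  β (9, 15): total = 1925
  γ (14, 1): total = 2065
  δ (6, 6): total = 2085
  ε (12, 1): total = 2185
Minimum is at β with total 1925 blocks.

β, total 1925 blocks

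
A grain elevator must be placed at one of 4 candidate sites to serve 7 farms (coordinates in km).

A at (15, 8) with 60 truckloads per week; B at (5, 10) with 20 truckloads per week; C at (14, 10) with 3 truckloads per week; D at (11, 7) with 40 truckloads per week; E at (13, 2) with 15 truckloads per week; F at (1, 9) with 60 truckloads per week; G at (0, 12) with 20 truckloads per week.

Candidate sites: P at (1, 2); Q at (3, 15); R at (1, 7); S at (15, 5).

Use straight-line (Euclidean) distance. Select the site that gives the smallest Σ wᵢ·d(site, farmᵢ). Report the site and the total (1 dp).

R, total 1799.1 km

Total weighted distance at each candidate:
  P (1, 2): total = 2386.8
  Q (3, 15): total = 2140.4
  R (1, 7): total = 1799.1
  S (15, 5): total = 1856.5
Minimum is at R with total 1799.1 km.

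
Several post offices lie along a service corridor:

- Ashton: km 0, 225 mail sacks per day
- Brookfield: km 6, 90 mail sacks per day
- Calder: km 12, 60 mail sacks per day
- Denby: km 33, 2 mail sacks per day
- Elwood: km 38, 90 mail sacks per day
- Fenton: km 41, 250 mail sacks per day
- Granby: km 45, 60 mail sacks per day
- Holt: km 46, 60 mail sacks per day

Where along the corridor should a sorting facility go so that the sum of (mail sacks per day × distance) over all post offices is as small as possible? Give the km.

For a sum of weighted absolute distances on a line, the optimum is the weighted median (not the mean). Total weight W = 837; half-weight = 418.5.
Sort by position and accumulate weight:
  km 0 (Ashton, w=225) → cum 225
  km 6 (Brookfield, w=90) → cum 315
  km 12 (Calder, w=60) → cum 375
  km 33 (Denby, w=2) → cum 377
  km 38 (Elwood, w=90) → cum 467  ≥ 418.5 → median here
  km 41 (Fenton, w=250) → cum 717
  km 45 (Granby, w=60) → cum 777
  km 46 (Holt, w=60) → cum 837
Optimal location: km 38.

x = 38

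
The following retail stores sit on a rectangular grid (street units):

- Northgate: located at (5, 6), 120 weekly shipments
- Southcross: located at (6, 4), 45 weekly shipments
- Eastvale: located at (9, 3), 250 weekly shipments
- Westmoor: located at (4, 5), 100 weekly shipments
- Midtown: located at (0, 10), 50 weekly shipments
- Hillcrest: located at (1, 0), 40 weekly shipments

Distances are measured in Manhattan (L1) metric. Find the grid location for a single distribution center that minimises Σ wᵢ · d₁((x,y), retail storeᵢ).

Manhattan distance separates: Σwᵢ(|x−xᵢ|+|y−yᵢ|) = Σwᵢ|x−xᵢ| + Σwᵢ|y−yᵢ|, so x and y are optimised independently as 1-D weighted medians.
Total weight W = 605; half = 302.5.
x-coordinate, sorted with cumulative weight:
  x=0 (Midtown, w=50) cum 50
  x=1 (Hillcrest, w=40) cum 90
  x=4 (Westmoor, w=100) cum 190
  x=5 (Northgate, w=120) cum 310  ← median
  x=6 (Southcross, w=45) cum 355
  x=9 (Eastvale, w=250) cum 605
⇒ x* = 5
y-coordinate, sorted with cumulative weight:
  y=0 (Hillcrest, w=40) cum 40
  y=3 (Eastvale, w=250) cum 290
  y=4 (Southcross, w=45) cum 335  ← median
  y=5 (Westmoor, w=100) cum 435
  y=6 (Northgate, w=120) cum 555
  y=10 (Midtown, w=50) cum 605
⇒ y* = 4

(5, 4)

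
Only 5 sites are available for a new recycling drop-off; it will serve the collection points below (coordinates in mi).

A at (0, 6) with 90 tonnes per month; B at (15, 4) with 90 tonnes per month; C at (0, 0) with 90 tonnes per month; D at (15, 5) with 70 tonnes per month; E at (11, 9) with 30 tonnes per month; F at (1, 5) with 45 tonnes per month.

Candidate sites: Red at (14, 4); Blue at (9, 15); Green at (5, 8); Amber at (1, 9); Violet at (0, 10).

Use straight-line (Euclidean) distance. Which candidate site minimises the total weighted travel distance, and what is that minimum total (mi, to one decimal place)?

Total weighted distance at each candidate:
  Red (14, 4): total = 3533.9
  Blue (9, 15): total = 5429.9
  Green (5, 8): total = 3441.4
  Amber (1, 9): total = 3936.8
  Violet (0, 10): total = 4381.6
Minimum is at Green with total 3441.4 mi.

Green, total 3441.4 mi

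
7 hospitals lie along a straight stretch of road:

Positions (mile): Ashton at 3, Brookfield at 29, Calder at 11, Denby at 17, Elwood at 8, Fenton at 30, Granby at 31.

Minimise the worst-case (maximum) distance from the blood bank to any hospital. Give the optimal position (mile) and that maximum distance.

location 17, max distance 14

The 1-center on a line is the midpoint of the two extreme points: leftmost at 3, rightmost at 31.
Optimal location = (3 + 31)/2 = 17; maximum distance = (31 − 3)/2 = 14.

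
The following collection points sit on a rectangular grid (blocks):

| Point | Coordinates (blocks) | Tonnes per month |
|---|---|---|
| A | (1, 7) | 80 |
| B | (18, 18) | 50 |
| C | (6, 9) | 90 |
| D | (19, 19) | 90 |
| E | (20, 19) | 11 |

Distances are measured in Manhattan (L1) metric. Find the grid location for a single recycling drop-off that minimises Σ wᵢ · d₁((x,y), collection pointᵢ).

Manhattan distance separates: Σwᵢ(|x−xᵢ|+|y−yᵢ|) = Σwᵢ|x−xᵢ| + Σwᵢ|y−yᵢ|, so x and y are optimised independently as 1-D weighted medians.
Total weight W = 321; half = 160.5.
x-coordinate, sorted with cumulative weight:
  x=1 (A, w=80) cum 80
  x=6 (C, w=90) cum 170  ← median
  x=18 (B, w=50) cum 220
  x=19 (D, w=90) cum 310
  x=20 (E, w=11) cum 321
⇒ x* = 6
y-coordinate, sorted with cumulative weight:
  y=7 (A, w=80) cum 80
  y=9 (C, w=90) cum 170  ← median
  y=18 (B, w=50) cum 220
  y=19 (D, w=90) cum 310
  y=19 (E, w=11) cum 321
⇒ y* = 9

(6, 9)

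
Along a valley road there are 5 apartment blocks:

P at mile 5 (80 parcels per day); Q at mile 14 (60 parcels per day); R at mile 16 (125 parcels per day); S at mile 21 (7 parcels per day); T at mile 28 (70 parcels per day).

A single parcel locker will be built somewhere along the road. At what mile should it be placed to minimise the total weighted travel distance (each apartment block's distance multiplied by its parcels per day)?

x = 16

For a sum of weighted absolute distances on a line, the optimum is the weighted median (not the mean). Total weight W = 342; half-weight = 171.
Sort by position and accumulate weight:
  mile 5 (P, w=80) → cum 80
  mile 14 (Q, w=60) → cum 140
  mile 16 (R, w=125) → cum 265  ≥ 171 → median here
  mile 21 (S, w=7) → cum 272
  mile 28 (T, w=70) → cum 342
Optimal location: mile 16.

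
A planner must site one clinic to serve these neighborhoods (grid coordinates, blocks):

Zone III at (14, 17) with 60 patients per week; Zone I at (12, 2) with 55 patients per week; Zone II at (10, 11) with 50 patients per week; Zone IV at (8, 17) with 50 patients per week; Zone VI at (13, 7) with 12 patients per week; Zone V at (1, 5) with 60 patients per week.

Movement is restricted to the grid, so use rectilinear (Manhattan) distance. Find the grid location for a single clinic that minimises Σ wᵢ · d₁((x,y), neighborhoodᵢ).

Manhattan distance separates: Σwᵢ(|x−xᵢ|+|y−yᵢ|) = Σwᵢ|x−xᵢ| + Σwᵢ|y−yᵢ|, so x and y are optimised independently as 1-D weighted medians.
Total weight W = 287; half = 143.5.
x-coordinate, sorted with cumulative weight:
  x=1 (Zone V, w=60) cum 60
  x=8 (Zone IV, w=50) cum 110
  x=10 (Zone II, w=50) cum 160  ← median
  x=12 (Zone I, w=55) cum 215
  x=13 (Zone VI, w=12) cum 227
  x=14 (Zone III, w=60) cum 287
⇒ x* = 10
y-coordinate, sorted with cumulative weight:
  y=2 (Zone I, w=55) cum 55
  y=5 (Zone V, w=60) cum 115
  y=7 (Zone VI, w=12) cum 127
  y=11 (Zone II, w=50) cum 177  ← median
  y=17 (Zone III, w=60) cum 237
  y=17 (Zone IV, w=50) cum 287
⇒ y* = 11

(10, 11)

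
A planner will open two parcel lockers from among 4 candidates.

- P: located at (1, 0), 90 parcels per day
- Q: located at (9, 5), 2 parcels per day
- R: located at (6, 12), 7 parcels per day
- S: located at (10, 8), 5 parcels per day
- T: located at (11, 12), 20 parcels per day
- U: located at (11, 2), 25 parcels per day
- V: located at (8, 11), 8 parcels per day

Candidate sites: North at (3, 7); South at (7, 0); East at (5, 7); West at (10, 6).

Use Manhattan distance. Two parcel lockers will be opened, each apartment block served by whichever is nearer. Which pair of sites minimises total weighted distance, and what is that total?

Evaluate every pair (each demand assigned to the nearer of the two):
  {South, West}: total = 945
  {South, East}: total = 1050
  {North, South}: total = 1132
  {North, West}: total = 1201
  {East, West}: total = 1367
  {North, East}: total = 1445
Best pair: {South, West} with total 945.

{South, West}, total 945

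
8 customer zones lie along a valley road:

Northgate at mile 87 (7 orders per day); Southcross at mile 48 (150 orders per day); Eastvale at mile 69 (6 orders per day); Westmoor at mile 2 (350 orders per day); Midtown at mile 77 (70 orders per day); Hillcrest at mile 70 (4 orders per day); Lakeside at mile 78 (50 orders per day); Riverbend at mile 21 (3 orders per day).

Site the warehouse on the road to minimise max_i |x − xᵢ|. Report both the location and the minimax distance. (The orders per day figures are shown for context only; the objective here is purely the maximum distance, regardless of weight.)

The 1-center on a line is the midpoint of the two extreme points: leftmost at 2, rightmost at 87.
Optimal location = (2 + 87)/2 = 44.5; maximum distance = (87 − 2)/2 = 42.5.

location 44.5, max distance 42.5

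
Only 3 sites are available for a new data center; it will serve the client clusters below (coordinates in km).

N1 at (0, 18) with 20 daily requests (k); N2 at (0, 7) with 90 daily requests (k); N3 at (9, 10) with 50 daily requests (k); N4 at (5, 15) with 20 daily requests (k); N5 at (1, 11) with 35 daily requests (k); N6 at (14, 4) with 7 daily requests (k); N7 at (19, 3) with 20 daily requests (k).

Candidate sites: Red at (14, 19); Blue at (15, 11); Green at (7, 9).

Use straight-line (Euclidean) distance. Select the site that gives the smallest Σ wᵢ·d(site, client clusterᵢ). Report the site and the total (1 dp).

Total weighted distance at each candidate:
  Red (14, 19): total = 3626.5
  Blue (15, 11): total = 2966.2
  Green (7, 9): total = 1671.4
Minimum is at Green with total 1671.4 km.

Green, total 1671.4 km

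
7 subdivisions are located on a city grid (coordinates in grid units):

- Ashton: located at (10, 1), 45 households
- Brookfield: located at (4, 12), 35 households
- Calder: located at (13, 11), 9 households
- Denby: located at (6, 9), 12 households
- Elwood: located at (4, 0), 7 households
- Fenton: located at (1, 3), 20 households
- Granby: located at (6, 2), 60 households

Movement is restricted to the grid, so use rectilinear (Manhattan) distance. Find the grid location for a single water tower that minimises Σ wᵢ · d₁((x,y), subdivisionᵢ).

(6, 2)

Manhattan distance separates: Σwᵢ(|x−xᵢ|+|y−yᵢ|) = Σwᵢ|x−xᵢ| + Σwᵢ|y−yᵢ|, so x and y are optimised independently as 1-D weighted medians.
Total weight W = 188; half = 94.
x-coordinate, sorted with cumulative weight:
  x=1 (Fenton, w=20) cum 20
  x=4 (Brookfield, w=35) cum 55
  x=4 (Elwood, w=7) cum 62
  x=6 (Denby, w=12) cum 74
  x=6 (Granby, w=60) cum 134  ← median
  x=10 (Ashton, w=45) cum 179
  x=13 (Calder, w=9) cum 188
⇒ x* = 6
y-coordinate, sorted with cumulative weight:
  y=0 (Elwood, w=7) cum 7
  y=1 (Ashton, w=45) cum 52
  y=2 (Granby, w=60) cum 112  ← median
  y=3 (Fenton, w=20) cum 132
  y=9 (Denby, w=12) cum 144
  y=11 (Calder, w=9) cum 153
  y=12 (Brookfield, w=35) cum 188
⇒ y* = 2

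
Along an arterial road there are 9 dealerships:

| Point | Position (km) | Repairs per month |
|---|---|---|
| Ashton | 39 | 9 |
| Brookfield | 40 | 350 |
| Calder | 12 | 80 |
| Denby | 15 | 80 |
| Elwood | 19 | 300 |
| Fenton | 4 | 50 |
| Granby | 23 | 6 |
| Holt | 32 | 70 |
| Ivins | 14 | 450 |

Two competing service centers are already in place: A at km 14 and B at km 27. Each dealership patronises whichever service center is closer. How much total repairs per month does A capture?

The indifferent point is the midpoint (14+27)/2 = 20.5; dealerships left of it (closer to A at 14) go to A, those right go to B.
  Fenton at 4 (w=50) → A
  Calder at 12 (w=80) → A
  Ivins at 14 (w=450) → A
  Denby at 15 (w=80) → A
  Elwood at 19 (w=300) → A
  Granby at 23 (w=6) → B
  Holt at 32 (w=70) → B
  Ashton at 39 (w=9) → B
  Brookfield at 40 (w=350) → B
A captures 960; B captures 435.

960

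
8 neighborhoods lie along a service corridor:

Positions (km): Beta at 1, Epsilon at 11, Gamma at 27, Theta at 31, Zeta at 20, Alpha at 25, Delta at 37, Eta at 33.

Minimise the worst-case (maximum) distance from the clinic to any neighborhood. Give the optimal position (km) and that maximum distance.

The 1-center on a line is the midpoint of the two extreme points: leftmost at 1, rightmost at 37.
Optimal location = (1 + 37)/2 = 19; maximum distance = (37 − 1)/2 = 18.

location 19, max distance 18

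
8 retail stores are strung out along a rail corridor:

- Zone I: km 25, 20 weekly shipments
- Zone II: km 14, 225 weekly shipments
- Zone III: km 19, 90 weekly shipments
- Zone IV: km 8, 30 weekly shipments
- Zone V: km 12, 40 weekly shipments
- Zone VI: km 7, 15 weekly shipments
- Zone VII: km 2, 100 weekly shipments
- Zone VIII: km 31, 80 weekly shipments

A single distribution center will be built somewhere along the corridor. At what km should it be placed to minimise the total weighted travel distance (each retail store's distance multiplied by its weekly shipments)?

x = 14

For a sum of weighted absolute distances on a line, the optimum is the weighted median (not the mean). Total weight W = 600; half-weight = 300.
Sort by position and accumulate weight:
  km 2 (Zone VII, w=100) → cum 100
  km 7 (Zone VI, w=15) → cum 115
  km 8 (Zone IV, w=30) → cum 145
  km 12 (Zone V, w=40) → cum 185
  km 14 (Zone II, w=225) → cum 410  ≥ 300 → median here
  km 19 (Zone III, w=90) → cum 500
  km 25 (Zone I, w=20) → cum 520
  km 31 (Zone VIII, w=80) → cum 600
Optimal location: km 14.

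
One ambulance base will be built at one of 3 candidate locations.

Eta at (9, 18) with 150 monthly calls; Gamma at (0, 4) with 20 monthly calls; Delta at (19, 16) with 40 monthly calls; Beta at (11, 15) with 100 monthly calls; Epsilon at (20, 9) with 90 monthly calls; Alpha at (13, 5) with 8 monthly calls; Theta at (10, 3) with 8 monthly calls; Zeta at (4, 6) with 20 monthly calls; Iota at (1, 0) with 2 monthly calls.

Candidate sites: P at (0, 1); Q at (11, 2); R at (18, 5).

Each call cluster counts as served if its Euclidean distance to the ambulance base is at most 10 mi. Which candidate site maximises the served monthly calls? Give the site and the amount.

Coverage radius r = 10 mi; a point is covered iff (Δx)²+(Δy)² ≤ 10² = 100.
  P (0, 1): covers {Gamma, Zeta, Iota} → 42
  Q (11, 2): covers {Alpha, Theta, Zeta} → 36
  R (18, 5): covers {Epsilon, Alpha, Theta} → 106
Maximum coverage at R: 106 monthly calls.

R, covering 106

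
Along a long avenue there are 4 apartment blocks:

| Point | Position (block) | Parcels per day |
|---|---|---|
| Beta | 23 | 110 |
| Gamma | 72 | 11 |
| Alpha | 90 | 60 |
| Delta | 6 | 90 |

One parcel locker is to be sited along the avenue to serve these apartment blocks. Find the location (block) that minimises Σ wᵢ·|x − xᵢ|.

For a sum of weighted absolute distances on a line, the optimum is the weighted median (not the mean). Total weight W = 271; half-weight = 135.5.
Sort by position and accumulate weight:
  block 6 (Delta, w=90) → cum 90
  block 23 (Beta, w=110) → cum 200  ≥ 135.5 → median here
  block 72 (Gamma, w=11) → cum 211
  block 90 (Alpha, w=60) → cum 271
Optimal location: block 23.

x = 23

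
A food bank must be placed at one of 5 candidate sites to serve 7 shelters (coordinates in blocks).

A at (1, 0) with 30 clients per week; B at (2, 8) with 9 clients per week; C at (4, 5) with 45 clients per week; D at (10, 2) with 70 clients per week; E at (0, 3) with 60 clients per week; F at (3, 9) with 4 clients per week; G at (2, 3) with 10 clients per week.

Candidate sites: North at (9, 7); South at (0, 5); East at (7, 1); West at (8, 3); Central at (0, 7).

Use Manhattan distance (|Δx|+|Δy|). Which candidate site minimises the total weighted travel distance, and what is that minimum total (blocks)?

West, total 1463 blocks

Total weighted distance at each candidate:
  North (9, 7): total = 2179
  South (0, 5): total = 1503
  East (7, 1): total = 1571
  West (8, 3): total = 1463
  Central (0, 7): total = 1907
Minimum is at West with total 1463 blocks.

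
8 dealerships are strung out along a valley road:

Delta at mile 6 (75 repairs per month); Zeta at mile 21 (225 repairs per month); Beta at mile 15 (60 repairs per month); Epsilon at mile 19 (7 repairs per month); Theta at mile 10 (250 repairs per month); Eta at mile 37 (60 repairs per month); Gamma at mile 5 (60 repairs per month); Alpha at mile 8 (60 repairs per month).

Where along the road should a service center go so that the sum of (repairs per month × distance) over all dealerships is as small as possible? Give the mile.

x = 10

For a sum of weighted absolute distances on a line, the optimum is the weighted median (not the mean). Total weight W = 797; half-weight = 398.5.
Sort by position and accumulate weight:
  mile 5 (Gamma, w=60) → cum 60
  mile 6 (Delta, w=75) → cum 135
  mile 8 (Alpha, w=60) → cum 195
  mile 10 (Theta, w=250) → cum 445  ≥ 398.5 → median here
  mile 15 (Beta, w=60) → cum 505
  mile 19 (Epsilon, w=7) → cum 512
  mile 21 (Zeta, w=225) → cum 737
  mile 37 (Eta, w=60) → cum 797
Optimal location: mile 10.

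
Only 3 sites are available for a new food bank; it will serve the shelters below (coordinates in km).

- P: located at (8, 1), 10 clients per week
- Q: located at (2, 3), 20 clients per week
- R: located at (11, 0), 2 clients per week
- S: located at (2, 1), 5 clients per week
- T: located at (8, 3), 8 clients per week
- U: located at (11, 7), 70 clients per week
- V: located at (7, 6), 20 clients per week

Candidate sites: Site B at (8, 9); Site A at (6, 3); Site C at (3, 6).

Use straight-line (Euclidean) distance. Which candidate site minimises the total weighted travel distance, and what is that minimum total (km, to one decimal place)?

Total weighted distance at each candidate:
  Site B (8, 9): total = 682.3
  Site A (6, 3): total = 669.8
  Site C (3, 6): total = 870.5
Minimum is at Site A with total 669.8 km.

Site A, total 669.8 km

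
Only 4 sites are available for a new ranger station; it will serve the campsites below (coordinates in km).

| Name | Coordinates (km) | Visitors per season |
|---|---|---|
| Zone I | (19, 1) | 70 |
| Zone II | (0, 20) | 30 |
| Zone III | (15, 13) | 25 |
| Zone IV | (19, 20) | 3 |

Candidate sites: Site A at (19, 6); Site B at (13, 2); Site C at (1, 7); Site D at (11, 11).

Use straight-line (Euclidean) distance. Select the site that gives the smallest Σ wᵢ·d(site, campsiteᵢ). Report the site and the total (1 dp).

Total weighted distance at each candidate:
  Site A (19, 6): total = 1301.6
  Site B (13, 2): total = 1428.3
  Site C (1, 7): total = 2166.7
  Site D (11, 11): total = 1470.7
Minimum is at Site A with total 1301.6 km.

Site A, total 1301.6 km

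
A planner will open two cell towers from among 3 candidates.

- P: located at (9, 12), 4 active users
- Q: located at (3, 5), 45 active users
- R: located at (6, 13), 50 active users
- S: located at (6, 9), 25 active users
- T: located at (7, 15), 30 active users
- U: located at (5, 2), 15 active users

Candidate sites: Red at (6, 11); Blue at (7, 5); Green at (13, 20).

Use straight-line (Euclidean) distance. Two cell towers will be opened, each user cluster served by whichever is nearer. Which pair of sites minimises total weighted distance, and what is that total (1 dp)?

Evaluate every pair (each demand assigned to the nearer of the two):
  {Red, Blue}: total = 520.4
  {Red, Green}: total = 724.0
  {Blue, Green}: total = 1003.7
Best pair: {Red, Blue} with total 520.4.

{Red, Blue}, total 520.4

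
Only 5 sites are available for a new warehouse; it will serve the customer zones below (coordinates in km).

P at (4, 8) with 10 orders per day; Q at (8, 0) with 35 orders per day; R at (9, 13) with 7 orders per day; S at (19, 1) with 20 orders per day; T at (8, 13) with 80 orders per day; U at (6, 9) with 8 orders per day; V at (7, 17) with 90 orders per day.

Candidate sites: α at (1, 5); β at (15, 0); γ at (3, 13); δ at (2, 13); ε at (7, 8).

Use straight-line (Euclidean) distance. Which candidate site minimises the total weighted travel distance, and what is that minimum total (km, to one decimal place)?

Total weighted distance at each candidate:
  α (1, 5): total = 2900.6
  β (15, 0): total = 3537.7
  γ (3, 13): total = 1929.6
  δ (2, 13): total = 2121.7
  ε (7, 8): total = 1857.0
Minimum is at ε with total 1857.0 km.

ε, total 1857.0 km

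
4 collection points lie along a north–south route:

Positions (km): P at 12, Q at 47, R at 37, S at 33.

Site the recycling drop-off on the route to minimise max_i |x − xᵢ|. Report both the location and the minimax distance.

The 1-center on a line is the midpoint of the two extreme points: leftmost at 12, rightmost at 47.
Optimal location = (12 + 47)/2 = 29.5; maximum distance = (47 − 12)/2 = 17.5.

location 29.5, max distance 17.5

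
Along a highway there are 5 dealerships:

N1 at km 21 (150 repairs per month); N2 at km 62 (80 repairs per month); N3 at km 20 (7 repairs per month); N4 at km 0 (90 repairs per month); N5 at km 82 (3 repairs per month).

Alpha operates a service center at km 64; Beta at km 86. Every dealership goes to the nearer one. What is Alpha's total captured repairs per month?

The indifferent point is the midpoint (64+86)/2 = 75; dealerships left of it (closer to Alpha at 64) go to Alpha, those right go to Beta.
  N4 at 0 (w=90) → Alpha
  N3 at 20 (w=7) → Alpha
  N1 at 21 (w=150) → Alpha
  N2 at 62 (w=80) → Alpha
  N5 at 82 (w=3) → Beta
Alpha captures 327; Beta captures 3.

327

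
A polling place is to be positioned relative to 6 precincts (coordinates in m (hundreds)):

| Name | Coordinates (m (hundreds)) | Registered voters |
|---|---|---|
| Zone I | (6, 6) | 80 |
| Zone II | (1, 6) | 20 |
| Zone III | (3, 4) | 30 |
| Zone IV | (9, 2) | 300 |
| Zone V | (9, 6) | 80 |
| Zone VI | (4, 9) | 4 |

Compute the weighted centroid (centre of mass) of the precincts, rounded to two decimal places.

(7.83, 3.57)

The minimiser of Σwᵢ‖p−pᵢ‖² is the weighted centroid p* = (Σwᵢpᵢ)/(Σwᵢ).
Σwᵢ = 514.
Σwᵢxᵢ = 80·6 + 20·1 + 30·3 + 300·9 + 80·9 + 4·4 = 4026.
Σwᵢyᵢ = 80·6 + 20·6 + 30·4 + 300·2 + 80·6 + 4·9 = 1836.
x* = 4026/514 = 7.83, y* = 1836/514 = 3.57.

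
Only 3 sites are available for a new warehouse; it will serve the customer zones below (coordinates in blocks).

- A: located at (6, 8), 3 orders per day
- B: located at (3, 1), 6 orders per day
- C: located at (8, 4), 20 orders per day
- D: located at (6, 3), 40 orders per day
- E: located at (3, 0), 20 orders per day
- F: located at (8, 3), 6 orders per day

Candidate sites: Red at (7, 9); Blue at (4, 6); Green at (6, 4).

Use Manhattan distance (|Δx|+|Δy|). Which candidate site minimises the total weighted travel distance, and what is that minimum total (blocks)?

Green, total 286 blocks

Total weighted distance at each candidate:
  Red (7, 9): total = 780
  Blue (4, 6): total = 550
  Green (6, 4): total = 286
Minimum is at Green with total 286 blocks.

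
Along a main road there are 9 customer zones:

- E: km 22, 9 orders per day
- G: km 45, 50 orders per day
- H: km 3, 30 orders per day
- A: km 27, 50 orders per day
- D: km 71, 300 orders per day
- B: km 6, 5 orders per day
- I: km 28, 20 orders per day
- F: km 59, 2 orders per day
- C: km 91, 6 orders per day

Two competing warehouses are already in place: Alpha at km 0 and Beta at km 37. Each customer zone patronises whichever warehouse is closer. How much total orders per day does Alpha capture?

35

The indifferent point is the midpoint (0+37)/2 = 18.5; customer zones left of it (closer to Alpha at 0) go to Alpha, those right go to Beta.
  H at 3 (w=30) → Alpha
  B at 6 (w=5) → Alpha
  E at 22 (w=9) → Beta
  A at 27 (w=50) → Beta
  I at 28 (w=20) → Beta
  G at 45 (w=50) → Beta
  F at 59 (w=2) → Beta
  D at 71 (w=300) → Beta
  C at 91 (w=6) → Beta
Alpha captures 35; Beta captures 437.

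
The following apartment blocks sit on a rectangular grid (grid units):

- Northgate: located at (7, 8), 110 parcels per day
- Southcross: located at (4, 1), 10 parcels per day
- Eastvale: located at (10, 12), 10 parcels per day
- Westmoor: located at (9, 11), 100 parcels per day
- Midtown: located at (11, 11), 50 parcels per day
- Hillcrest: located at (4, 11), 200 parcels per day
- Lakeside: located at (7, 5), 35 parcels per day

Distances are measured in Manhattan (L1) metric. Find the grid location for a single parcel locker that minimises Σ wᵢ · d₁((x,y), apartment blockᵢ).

(7, 11)

Manhattan distance separates: Σwᵢ(|x−xᵢ|+|y−yᵢ|) = Σwᵢ|x−xᵢ| + Σwᵢ|y−yᵢ|, so x and y are optimised independently as 1-D weighted medians.
Total weight W = 515; half = 257.5.
x-coordinate, sorted with cumulative weight:
  x=4 (Southcross, w=10) cum 10
  x=4 (Hillcrest, w=200) cum 210
  x=7 (Northgate, w=110) cum 320  ← median
  x=7 (Lakeside, w=35) cum 355
  x=9 (Westmoor, w=100) cum 455
  x=10 (Eastvale, w=10) cum 465
  x=11 (Midtown, w=50) cum 515
⇒ x* = 7
y-coordinate, sorted with cumulative weight:
  y=1 (Southcross, w=10) cum 10
  y=5 (Lakeside, w=35) cum 45
  y=8 (Northgate, w=110) cum 155
  y=11 (Westmoor, w=100) cum 255
  y=11 (Midtown, w=50) cum 305  ← median
  y=11 (Hillcrest, w=200) cum 505
  y=12 (Eastvale, w=10) cum 515
⇒ y* = 11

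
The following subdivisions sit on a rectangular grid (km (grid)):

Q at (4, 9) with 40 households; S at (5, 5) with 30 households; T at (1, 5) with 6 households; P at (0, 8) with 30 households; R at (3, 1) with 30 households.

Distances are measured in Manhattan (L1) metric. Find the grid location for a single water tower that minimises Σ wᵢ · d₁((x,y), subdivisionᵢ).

(4, 8)

Manhattan distance separates: Σwᵢ(|x−xᵢ|+|y−yᵢ|) = Σwᵢ|x−xᵢ| + Σwᵢ|y−yᵢ|, so x and y are optimised independently as 1-D weighted medians.
Total weight W = 136; half = 68.
x-coordinate, sorted with cumulative weight:
  x=0 (P, w=30) cum 30
  x=1 (T, w=6) cum 36
  x=3 (R, w=30) cum 66
  x=4 (Q, w=40) cum 106  ← median
  x=5 (S, w=30) cum 136
⇒ x* = 4
y-coordinate, sorted with cumulative weight:
  y=1 (R, w=30) cum 30
  y=5 (S, w=30) cum 60
  y=5 (T, w=6) cum 66
  y=8 (P, w=30) cum 96  ← median
  y=9 (Q, w=40) cum 136
⇒ y* = 8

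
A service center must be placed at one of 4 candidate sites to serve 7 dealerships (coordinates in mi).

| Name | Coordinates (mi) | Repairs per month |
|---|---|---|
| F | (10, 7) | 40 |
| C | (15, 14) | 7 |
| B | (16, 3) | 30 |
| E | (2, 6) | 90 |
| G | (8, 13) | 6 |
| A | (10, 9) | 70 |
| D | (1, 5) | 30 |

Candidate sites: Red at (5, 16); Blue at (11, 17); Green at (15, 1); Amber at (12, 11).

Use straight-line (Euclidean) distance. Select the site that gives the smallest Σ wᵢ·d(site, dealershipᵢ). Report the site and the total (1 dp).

Total weighted distance at each candidate:
  Red (5, 16): total = 2912.5
  Blue (11, 17): total = 3225.1
  Green (15, 1): total = 2904.6
  Amber (12, 11): total = 2083.9
Minimum is at Amber with total 2083.9 mi.

Amber, total 2083.9 mi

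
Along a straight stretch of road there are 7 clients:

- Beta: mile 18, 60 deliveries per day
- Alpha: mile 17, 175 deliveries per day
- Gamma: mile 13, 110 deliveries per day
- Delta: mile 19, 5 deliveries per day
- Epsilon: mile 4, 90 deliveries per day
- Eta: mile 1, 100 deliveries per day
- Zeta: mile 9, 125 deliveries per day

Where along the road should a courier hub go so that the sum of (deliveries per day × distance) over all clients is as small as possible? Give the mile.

x = 13

For a sum of weighted absolute distances on a line, the optimum is the weighted median (not the mean). Total weight W = 665; half-weight = 332.5.
Sort by position and accumulate weight:
  mile 1 (Eta, w=100) → cum 100
  mile 4 (Epsilon, w=90) → cum 190
  mile 9 (Zeta, w=125) → cum 315
  mile 13 (Gamma, w=110) → cum 425  ≥ 332.5 → median here
  mile 17 (Alpha, w=175) → cum 600
  mile 18 (Beta, w=60) → cum 660
  mile 19 (Delta, w=5) → cum 665
Optimal location: mile 13.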